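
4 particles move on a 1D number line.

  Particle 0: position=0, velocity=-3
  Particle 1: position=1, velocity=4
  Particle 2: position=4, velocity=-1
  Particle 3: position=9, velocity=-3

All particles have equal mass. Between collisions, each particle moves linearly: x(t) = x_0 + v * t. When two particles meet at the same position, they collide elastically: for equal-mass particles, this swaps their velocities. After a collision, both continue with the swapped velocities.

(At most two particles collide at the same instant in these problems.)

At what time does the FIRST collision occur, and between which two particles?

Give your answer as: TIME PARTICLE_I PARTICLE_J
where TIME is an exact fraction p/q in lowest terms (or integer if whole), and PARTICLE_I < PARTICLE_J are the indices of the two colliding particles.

Answer: 3/5 1 2

Derivation:
Pair (0,1): pos 0,1 vel -3,4 -> not approaching (rel speed -7 <= 0)
Pair (1,2): pos 1,4 vel 4,-1 -> gap=3, closing at 5/unit, collide at t=3/5
Pair (2,3): pos 4,9 vel -1,-3 -> gap=5, closing at 2/unit, collide at t=5/2
Earliest collision: t=3/5 between 1 and 2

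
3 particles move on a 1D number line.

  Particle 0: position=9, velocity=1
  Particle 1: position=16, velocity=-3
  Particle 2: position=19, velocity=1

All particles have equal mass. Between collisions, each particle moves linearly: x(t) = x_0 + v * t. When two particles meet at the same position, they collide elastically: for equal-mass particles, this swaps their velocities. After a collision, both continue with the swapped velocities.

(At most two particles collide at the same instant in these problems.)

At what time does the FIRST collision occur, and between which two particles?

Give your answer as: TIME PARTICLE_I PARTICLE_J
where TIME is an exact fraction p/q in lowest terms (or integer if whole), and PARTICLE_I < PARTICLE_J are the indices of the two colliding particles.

Answer: 7/4 0 1

Derivation:
Pair (0,1): pos 9,16 vel 1,-3 -> gap=7, closing at 4/unit, collide at t=7/4
Pair (1,2): pos 16,19 vel -3,1 -> not approaching (rel speed -4 <= 0)
Earliest collision: t=7/4 between 0 and 1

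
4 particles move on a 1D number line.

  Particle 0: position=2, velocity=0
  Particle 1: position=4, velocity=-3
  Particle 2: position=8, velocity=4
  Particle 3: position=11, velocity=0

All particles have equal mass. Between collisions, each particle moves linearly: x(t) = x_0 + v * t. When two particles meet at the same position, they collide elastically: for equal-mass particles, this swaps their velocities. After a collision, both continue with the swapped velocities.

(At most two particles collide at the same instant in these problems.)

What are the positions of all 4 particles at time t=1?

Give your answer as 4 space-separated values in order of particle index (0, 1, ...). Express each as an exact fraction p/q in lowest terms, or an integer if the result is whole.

Collision at t=2/3: particles 0 and 1 swap velocities; positions: p0=2 p1=2 p2=32/3 p3=11; velocities now: v0=-3 v1=0 v2=4 v3=0
Collision at t=3/4: particles 2 and 3 swap velocities; positions: p0=7/4 p1=2 p2=11 p3=11; velocities now: v0=-3 v1=0 v2=0 v3=4
Advance to t=1 (no further collisions before then); velocities: v0=-3 v1=0 v2=0 v3=4; positions = 1 2 11 12

Answer: 1 2 11 12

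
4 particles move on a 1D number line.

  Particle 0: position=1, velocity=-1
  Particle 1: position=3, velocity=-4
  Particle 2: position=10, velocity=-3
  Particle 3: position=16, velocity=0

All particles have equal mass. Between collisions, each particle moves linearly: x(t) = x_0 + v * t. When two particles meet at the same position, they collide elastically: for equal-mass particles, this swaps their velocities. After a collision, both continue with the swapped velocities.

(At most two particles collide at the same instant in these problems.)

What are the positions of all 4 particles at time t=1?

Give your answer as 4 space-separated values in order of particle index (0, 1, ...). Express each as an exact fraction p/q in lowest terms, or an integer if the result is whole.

Collision at t=2/3: particles 0 and 1 swap velocities; positions: p0=1/3 p1=1/3 p2=8 p3=16; velocities now: v0=-4 v1=-1 v2=-3 v3=0
Advance to t=1 (no further collisions before then); velocities: v0=-4 v1=-1 v2=-3 v3=0; positions = -1 0 7 16

Answer: -1 0 7 16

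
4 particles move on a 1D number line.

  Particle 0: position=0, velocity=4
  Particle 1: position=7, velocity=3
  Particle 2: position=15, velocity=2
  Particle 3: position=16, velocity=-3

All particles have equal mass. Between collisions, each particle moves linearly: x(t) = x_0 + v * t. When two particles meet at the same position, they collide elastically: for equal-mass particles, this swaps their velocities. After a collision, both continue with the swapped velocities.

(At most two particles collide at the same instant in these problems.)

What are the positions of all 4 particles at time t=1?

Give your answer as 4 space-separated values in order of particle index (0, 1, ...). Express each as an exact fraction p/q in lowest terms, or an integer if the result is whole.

Collision at t=1/5: particles 2 and 3 swap velocities; positions: p0=4/5 p1=38/5 p2=77/5 p3=77/5; velocities now: v0=4 v1=3 v2=-3 v3=2
Advance to t=1 (no further collisions before then); velocities: v0=4 v1=3 v2=-3 v3=2; positions = 4 10 13 17

Answer: 4 10 13 17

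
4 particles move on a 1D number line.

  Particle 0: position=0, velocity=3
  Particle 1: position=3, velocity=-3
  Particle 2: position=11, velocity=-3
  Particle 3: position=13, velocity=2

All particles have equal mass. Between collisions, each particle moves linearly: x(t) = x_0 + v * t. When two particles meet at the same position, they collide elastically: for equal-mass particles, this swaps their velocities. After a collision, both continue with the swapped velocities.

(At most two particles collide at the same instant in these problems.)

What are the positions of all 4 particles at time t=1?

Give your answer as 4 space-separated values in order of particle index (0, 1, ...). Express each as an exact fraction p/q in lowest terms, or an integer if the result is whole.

Collision at t=1/2: particles 0 and 1 swap velocities; positions: p0=3/2 p1=3/2 p2=19/2 p3=14; velocities now: v0=-3 v1=3 v2=-3 v3=2
Advance to t=1 (no further collisions before then); velocities: v0=-3 v1=3 v2=-3 v3=2; positions = 0 3 8 15

Answer: 0 3 8 15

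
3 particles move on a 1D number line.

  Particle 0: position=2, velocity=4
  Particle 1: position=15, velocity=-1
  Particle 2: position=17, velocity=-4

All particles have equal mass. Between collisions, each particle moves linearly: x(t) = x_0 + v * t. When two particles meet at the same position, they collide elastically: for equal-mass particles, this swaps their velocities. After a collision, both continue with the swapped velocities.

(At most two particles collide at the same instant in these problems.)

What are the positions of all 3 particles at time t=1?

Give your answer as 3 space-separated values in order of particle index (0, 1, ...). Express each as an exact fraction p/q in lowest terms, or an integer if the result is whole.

Collision at t=2/3: particles 1 and 2 swap velocities; positions: p0=14/3 p1=43/3 p2=43/3; velocities now: v0=4 v1=-4 v2=-1
Advance to t=1 (no further collisions before then); velocities: v0=4 v1=-4 v2=-1; positions = 6 13 14

Answer: 6 13 14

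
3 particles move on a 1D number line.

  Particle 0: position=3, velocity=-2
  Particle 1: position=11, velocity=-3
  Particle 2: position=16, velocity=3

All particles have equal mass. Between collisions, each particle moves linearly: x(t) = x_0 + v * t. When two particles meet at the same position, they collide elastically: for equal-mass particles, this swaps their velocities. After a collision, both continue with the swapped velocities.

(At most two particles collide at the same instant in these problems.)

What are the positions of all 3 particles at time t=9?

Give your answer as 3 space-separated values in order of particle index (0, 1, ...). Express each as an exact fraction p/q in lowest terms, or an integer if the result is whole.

Collision at t=8: particles 0 and 1 swap velocities; positions: p0=-13 p1=-13 p2=40; velocities now: v0=-3 v1=-2 v2=3
Advance to t=9 (no further collisions before then); velocities: v0=-3 v1=-2 v2=3; positions = -16 -15 43

Answer: -16 -15 43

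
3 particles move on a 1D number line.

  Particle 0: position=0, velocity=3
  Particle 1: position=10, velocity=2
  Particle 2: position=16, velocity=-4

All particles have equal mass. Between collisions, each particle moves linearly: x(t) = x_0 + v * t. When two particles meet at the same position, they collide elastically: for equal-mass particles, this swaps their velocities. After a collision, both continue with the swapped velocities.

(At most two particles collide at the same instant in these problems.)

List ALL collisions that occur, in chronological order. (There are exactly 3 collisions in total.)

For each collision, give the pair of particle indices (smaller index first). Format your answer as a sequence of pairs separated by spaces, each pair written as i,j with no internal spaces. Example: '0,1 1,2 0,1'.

Answer: 1,2 0,1 1,2

Derivation:
Collision at t=1: particles 1 and 2 swap velocities; positions: p0=3 p1=12 p2=12; velocities now: v0=3 v1=-4 v2=2
Collision at t=16/7: particles 0 and 1 swap velocities; positions: p0=48/7 p1=48/7 p2=102/7; velocities now: v0=-4 v1=3 v2=2
Collision at t=10: particles 1 and 2 swap velocities; positions: p0=-24 p1=30 p2=30; velocities now: v0=-4 v1=2 v2=3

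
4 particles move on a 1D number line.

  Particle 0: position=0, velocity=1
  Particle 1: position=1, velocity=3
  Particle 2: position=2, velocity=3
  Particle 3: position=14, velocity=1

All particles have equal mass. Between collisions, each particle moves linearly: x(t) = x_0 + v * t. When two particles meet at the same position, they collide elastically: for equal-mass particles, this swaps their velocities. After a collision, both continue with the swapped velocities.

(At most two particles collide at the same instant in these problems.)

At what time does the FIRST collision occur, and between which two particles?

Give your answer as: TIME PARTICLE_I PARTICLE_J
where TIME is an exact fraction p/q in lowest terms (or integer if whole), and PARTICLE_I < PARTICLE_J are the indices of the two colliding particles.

Pair (0,1): pos 0,1 vel 1,3 -> not approaching (rel speed -2 <= 0)
Pair (1,2): pos 1,2 vel 3,3 -> not approaching (rel speed 0 <= 0)
Pair (2,3): pos 2,14 vel 3,1 -> gap=12, closing at 2/unit, collide at t=6
Earliest collision: t=6 between 2 and 3

Answer: 6 2 3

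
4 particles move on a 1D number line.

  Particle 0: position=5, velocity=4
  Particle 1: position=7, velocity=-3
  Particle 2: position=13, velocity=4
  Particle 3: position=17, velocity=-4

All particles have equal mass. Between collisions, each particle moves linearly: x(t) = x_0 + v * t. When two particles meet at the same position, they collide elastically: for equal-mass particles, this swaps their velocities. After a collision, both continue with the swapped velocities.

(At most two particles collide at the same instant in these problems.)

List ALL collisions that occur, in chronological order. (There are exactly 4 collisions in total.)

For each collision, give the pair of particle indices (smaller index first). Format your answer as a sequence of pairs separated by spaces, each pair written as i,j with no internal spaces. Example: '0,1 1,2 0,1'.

Answer: 0,1 2,3 1,2 0,1

Derivation:
Collision at t=2/7: particles 0 and 1 swap velocities; positions: p0=43/7 p1=43/7 p2=99/7 p3=111/7; velocities now: v0=-3 v1=4 v2=4 v3=-4
Collision at t=1/2: particles 2 and 3 swap velocities; positions: p0=11/2 p1=7 p2=15 p3=15; velocities now: v0=-3 v1=4 v2=-4 v3=4
Collision at t=3/2: particles 1 and 2 swap velocities; positions: p0=5/2 p1=11 p2=11 p3=19; velocities now: v0=-3 v1=-4 v2=4 v3=4
Collision at t=10: particles 0 and 1 swap velocities; positions: p0=-23 p1=-23 p2=45 p3=53; velocities now: v0=-4 v1=-3 v2=4 v3=4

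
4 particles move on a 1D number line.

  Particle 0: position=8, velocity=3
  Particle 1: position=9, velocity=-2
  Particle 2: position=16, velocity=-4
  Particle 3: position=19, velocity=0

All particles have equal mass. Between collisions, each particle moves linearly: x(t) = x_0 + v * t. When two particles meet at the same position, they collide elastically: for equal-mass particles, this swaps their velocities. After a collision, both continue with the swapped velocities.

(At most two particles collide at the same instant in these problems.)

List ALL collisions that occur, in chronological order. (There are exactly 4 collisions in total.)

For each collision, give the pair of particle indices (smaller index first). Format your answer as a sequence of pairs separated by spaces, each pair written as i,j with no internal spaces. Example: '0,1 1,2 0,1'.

Collision at t=1/5: particles 0 and 1 swap velocities; positions: p0=43/5 p1=43/5 p2=76/5 p3=19; velocities now: v0=-2 v1=3 v2=-4 v3=0
Collision at t=8/7: particles 1 and 2 swap velocities; positions: p0=47/7 p1=80/7 p2=80/7 p3=19; velocities now: v0=-2 v1=-4 v2=3 v3=0
Collision at t=7/2: particles 0 and 1 swap velocities; positions: p0=2 p1=2 p2=37/2 p3=19; velocities now: v0=-4 v1=-2 v2=3 v3=0
Collision at t=11/3: particles 2 and 3 swap velocities; positions: p0=4/3 p1=5/3 p2=19 p3=19; velocities now: v0=-4 v1=-2 v2=0 v3=3

Answer: 0,1 1,2 0,1 2,3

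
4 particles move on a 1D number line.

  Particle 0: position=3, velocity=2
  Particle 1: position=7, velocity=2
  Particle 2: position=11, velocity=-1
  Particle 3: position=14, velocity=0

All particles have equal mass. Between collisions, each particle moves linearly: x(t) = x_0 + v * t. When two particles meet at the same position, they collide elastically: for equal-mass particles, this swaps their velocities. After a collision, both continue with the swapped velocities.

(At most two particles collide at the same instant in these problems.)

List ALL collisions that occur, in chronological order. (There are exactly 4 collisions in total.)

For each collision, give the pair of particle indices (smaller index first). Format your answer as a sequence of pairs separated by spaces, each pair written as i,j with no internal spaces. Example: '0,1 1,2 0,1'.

Answer: 1,2 0,1 2,3 1,2

Derivation:
Collision at t=4/3: particles 1 and 2 swap velocities; positions: p0=17/3 p1=29/3 p2=29/3 p3=14; velocities now: v0=2 v1=-1 v2=2 v3=0
Collision at t=8/3: particles 0 and 1 swap velocities; positions: p0=25/3 p1=25/3 p2=37/3 p3=14; velocities now: v0=-1 v1=2 v2=2 v3=0
Collision at t=7/2: particles 2 and 3 swap velocities; positions: p0=15/2 p1=10 p2=14 p3=14; velocities now: v0=-1 v1=2 v2=0 v3=2
Collision at t=11/2: particles 1 and 2 swap velocities; positions: p0=11/2 p1=14 p2=14 p3=18; velocities now: v0=-1 v1=0 v2=2 v3=2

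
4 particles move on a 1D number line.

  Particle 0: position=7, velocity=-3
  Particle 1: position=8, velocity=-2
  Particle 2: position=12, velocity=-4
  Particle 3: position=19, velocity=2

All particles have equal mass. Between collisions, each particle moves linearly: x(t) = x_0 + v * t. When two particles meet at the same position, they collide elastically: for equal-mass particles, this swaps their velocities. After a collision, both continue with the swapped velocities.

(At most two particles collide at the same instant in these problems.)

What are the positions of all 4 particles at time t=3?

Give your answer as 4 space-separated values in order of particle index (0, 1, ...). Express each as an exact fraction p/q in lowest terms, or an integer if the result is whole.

Answer: -2 0 2 25

Derivation:
Collision at t=2: particles 1 and 2 swap velocities; positions: p0=1 p1=4 p2=4 p3=23; velocities now: v0=-3 v1=-4 v2=-2 v3=2
Advance to t=3 (no further collisions before then); velocities: v0=-3 v1=-4 v2=-2 v3=2; positions = -2 0 2 25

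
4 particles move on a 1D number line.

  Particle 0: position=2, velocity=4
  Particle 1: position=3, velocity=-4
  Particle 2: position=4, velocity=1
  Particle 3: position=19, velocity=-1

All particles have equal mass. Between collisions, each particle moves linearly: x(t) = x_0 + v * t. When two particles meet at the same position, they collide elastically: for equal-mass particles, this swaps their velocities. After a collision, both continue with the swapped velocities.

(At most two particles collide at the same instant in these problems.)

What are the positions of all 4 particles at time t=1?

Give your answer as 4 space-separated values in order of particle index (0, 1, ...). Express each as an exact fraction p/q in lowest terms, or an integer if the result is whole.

Answer: -1 5 6 18

Derivation:
Collision at t=1/8: particles 0 and 1 swap velocities; positions: p0=5/2 p1=5/2 p2=33/8 p3=151/8; velocities now: v0=-4 v1=4 v2=1 v3=-1
Collision at t=2/3: particles 1 and 2 swap velocities; positions: p0=1/3 p1=14/3 p2=14/3 p3=55/3; velocities now: v0=-4 v1=1 v2=4 v3=-1
Advance to t=1 (no further collisions before then); velocities: v0=-4 v1=1 v2=4 v3=-1; positions = -1 5 6 18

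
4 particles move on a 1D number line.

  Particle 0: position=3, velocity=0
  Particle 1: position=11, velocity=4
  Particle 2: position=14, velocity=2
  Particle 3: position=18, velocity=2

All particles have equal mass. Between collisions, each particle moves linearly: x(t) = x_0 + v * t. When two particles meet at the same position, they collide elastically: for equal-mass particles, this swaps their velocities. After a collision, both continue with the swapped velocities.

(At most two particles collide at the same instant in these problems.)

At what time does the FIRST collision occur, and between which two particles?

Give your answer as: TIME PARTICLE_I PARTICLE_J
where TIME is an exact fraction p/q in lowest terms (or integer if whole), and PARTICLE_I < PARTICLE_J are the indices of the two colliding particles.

Pair (0,1): pos 3,11 vel 0,4 -> not approaching (rel speed -4 <= 0)
Pair (1,2): pos 11,14 vel 4,2 -> gap=3, closing at 2/unit, collide at t=3/2
Pair (2,3): pos 14,18 vel 2,2 -> not approaching (rel speed 0 <= 0)
Earliest collision: t=3/2 between 1 and 2

Answer: 3/2 1 2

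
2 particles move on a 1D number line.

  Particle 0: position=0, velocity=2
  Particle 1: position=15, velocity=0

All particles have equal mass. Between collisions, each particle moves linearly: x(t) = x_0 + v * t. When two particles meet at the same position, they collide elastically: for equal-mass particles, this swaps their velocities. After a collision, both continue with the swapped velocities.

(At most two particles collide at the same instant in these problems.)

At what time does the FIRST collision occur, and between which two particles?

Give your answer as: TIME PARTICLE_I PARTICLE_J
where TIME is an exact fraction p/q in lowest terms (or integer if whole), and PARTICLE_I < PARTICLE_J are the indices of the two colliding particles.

Answer: 15/2 0 1

Derivation:
Pair (0,1): pos 0,15 vel 2,0 -> gap=15, closing at 2/unit, collide at t=15/2
Earliest collision: t=15/2 between 0 and 1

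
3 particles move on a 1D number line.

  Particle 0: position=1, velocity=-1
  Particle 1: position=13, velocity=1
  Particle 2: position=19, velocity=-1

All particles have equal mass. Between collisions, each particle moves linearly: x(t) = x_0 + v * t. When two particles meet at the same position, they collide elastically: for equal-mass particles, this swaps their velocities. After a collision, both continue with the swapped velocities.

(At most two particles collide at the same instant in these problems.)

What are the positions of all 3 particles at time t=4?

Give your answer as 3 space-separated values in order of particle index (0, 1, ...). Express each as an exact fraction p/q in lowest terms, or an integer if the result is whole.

Collision at t=3: particles 1 and 2 swap velocities; positions: p0=-2 p1=16 p2=16; velocities now: v0=-1 v1=-1 v2=1
Advance to t=4 (no further collisions before then); velocities: v0=-1 v1=-1 v2=1; positions = -3 15 17

Answer: -3 15 17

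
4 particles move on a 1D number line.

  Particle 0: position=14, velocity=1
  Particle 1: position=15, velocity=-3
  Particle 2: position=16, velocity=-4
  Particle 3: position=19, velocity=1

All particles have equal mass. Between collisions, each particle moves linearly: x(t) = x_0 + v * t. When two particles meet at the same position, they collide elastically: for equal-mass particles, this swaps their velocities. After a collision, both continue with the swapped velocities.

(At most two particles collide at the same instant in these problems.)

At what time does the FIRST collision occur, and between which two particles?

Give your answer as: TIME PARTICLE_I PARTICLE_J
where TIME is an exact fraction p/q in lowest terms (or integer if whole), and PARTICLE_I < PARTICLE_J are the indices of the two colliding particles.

Pair (0,1): pos 14,15 vel 1,-3 -> gap=1, closing at 4/unit, collide at t=1/4
Pair (1,2): pos 15,16 vel -3,-4 -> gap=1, closing at 1/unit, collide at t=1
Pair (2,3): pos 16,19 vel -4,1 -> not approaching (rel speed -5 <= 0)
Earliest collision: t=1/4 between 0 and 1

Answer: 1/4 0 1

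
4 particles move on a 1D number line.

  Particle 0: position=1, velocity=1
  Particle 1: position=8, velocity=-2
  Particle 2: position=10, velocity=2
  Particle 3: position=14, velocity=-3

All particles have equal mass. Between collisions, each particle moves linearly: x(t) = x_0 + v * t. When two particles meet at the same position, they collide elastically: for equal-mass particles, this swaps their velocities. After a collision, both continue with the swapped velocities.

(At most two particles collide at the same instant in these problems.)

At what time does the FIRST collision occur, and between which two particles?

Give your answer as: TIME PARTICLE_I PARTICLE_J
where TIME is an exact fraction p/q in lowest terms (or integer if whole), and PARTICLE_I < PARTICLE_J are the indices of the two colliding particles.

Answer: 4/5 2 3

Derivation:
Pair (0,1): pos 1,8 vel 1,-2 -> gap=7, closing at 3/unit, collide at t=7/3
Pair (1,2): pos 8,10 vel -2,2 -> not approaching (rel speed -4 <= 0)
Pair (2,3): pos 10,14 vel 2,-3 -> gap=4, closing at 5/unit, collide at t=4/5
Earliest collision: t=4/5 between 2 and 3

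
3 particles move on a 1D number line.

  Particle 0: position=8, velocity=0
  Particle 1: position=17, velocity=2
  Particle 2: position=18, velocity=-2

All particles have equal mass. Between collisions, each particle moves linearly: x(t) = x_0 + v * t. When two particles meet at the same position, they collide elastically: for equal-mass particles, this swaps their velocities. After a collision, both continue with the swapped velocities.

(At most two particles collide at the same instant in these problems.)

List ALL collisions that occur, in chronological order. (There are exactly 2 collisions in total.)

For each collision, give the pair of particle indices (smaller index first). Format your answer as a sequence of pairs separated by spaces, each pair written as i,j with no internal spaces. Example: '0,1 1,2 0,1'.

Answer: 1,2 0,1

Derivation:
Collision at t=1/4: particles 1 and 2 swap velocities; positions: p0=8 p1=35/2 p2=35/2; velocities now: v0=0 v1=-2 v2=2
Collision at t=5: particles 0 and 1 swap velocities; positions: p0=8 p1=8 p2=27; velocities now: v0=-2 v1=0 v2=2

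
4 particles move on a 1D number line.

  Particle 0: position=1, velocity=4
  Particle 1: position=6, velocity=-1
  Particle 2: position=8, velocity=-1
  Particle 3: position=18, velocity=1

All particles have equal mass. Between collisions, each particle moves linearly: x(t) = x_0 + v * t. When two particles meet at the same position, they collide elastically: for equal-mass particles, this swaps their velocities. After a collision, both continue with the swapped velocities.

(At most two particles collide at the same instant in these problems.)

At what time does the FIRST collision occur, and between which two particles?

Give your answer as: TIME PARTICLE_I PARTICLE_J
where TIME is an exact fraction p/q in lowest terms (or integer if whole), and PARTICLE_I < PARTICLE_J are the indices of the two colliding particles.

Answer: 1 0 1

Derivation:
Pair (0,1): pos 1,6 vel 4,-1 -> gap=5, closing at 5/unit, collide at t=1
Pair (1,2): pos 6,8 vel -1,-1 -> not approaching (rel speed 0 <= 0)
Pair (2,3): pos 8,18 vel -1,1 -> not approaching (rel speed -2 <= 0)
Earliest collision: t=1 between 0 and 1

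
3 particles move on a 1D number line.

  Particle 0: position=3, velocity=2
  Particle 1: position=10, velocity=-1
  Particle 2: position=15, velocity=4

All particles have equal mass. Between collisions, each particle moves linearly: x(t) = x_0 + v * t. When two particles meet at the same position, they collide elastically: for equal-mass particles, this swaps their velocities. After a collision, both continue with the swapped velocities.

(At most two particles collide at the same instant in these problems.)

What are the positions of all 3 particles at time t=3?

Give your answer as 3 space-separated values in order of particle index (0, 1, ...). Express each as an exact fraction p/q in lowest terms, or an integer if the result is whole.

Answer: 7 9 27

Derivation:
Collision at t=7/3: particles 0 and 1 swap velocities; positions: p0=23/3 p1=23/3 p2=73/3; velocities now: v0=-1 v1=2 v2=4
Advance to t=3 (no further collisions before then); velocities: v0=-1 v1=2 v2=4; positions = 7 9 27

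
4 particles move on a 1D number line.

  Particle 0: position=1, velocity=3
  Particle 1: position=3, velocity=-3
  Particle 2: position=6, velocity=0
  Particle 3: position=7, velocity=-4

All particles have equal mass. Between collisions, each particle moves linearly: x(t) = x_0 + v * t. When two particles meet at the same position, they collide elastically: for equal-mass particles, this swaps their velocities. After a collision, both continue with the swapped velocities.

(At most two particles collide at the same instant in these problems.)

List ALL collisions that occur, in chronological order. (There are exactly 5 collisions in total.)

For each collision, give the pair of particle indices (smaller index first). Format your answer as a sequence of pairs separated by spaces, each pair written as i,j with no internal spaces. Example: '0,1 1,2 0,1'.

Answer: 2,3 0,1 1,2 2,3 0,1

Derivation:
Collision at t=1/4: particles 2 and 3 swap velocities; positions: p0=7/4 p1=9/4 p2=6 p3=6; velocities now: v0=3 v1=-3 v2=-4 v3=0
Collision at t=1/3: particles 0 and 1 swap velocities; positions: p0=2 p1=2 p2=17/3 p3=6; velocities now: v0=-3 v1=3 v2=-4 v3=0
Collision at t=6/7: particles 1 and 2 swap velocities; positions: p0=3/7 p1=25/7 p2=25/7 p3=6; velocities now: v0=-3 v1=-4 v2=3 v3=0
Collision at t=5/3: particles 2 and 3 swap velocities; positions: p0=-2 p1=1/3 p2=6 p3=6; velocities now: v0=-3 v1=-4 v2=0 v3=3
Collision at t=4: particles 0 and 1 swap velocities; positions: p0=-9 p1=-9 p2=6 p3=13; velocities now: v0=-4 v1=-3 v2=0 v3=3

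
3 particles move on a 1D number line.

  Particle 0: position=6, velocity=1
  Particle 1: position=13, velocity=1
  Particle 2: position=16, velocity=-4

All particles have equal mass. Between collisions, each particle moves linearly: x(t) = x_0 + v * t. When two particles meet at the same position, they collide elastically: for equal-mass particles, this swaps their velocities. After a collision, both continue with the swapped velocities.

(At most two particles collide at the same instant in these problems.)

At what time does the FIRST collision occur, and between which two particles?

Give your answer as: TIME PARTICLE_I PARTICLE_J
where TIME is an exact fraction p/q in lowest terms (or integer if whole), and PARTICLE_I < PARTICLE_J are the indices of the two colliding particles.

Answer: 3/5 1 2

Derivation:
Pair (0,1): pos 6,13 vel 1,1 -> not approaching (rel speed 0 <= 0)
Pair (1,2): pos 13,16 vel 1,-4 -> gap=3, closing at 5/unit, collide at t=3/5
Earliest collision: t=3/5 between 1 and 2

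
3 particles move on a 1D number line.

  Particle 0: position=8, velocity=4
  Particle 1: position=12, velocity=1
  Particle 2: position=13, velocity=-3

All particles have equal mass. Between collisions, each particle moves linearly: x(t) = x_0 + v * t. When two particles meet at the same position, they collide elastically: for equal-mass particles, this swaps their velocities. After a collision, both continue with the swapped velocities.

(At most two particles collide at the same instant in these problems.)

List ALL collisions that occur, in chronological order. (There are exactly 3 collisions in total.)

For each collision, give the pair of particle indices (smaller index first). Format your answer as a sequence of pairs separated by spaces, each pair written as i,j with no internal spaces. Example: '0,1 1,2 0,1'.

Answer: 1,2 0,1 1,2

Derivation:
Collision at t=1/4: particles 1 and 2 swap velocities; positions: p0=9 p1=49/4 p2=49/4; velocities now: v0=4 v1=-3 v2=1
Collision at t=5/7: particles 0 and 1 swap velocities; positions: p0=76/7 p1=76/7 p2=89/7; velocities now: v0=-3 v1=4 v2=1
Collision at t=4/3: particles 1 and 2 swap velocities; positions: p0=9 p1=40/3 p2=40/3; velocities now: v0=-3 v1=1 v2=4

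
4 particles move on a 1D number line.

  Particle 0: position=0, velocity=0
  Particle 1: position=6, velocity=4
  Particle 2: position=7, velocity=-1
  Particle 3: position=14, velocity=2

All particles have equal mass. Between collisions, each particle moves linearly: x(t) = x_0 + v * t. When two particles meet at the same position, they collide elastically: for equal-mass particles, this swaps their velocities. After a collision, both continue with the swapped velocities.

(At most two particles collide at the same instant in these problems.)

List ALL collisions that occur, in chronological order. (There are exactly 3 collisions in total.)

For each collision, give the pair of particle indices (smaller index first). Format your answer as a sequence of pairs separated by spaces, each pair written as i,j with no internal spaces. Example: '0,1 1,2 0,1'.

Answer: 1,2 2,3 0,1

Derivation:
Collision at t=1/5: particles 1 and 2 swap velocities; positions: p0=0 p1=34/5 p2=34/5 p3=72/5; velocities now: v0=0 v1=-1 v2=4 v3=2
Collision at t=4: particles 2 and 3 swap velocities; positions: p0=0 p1=3 p2=22 p3=22; velocities now: v0=0 v1=-1 v2=2 v3=4
Collision at t=7: particles 0 and 1 swap velocities; positions: p0=0 p1=0 p2=28 p3=34; velocities now: v0=-1 v1=0 v2=2 v3=4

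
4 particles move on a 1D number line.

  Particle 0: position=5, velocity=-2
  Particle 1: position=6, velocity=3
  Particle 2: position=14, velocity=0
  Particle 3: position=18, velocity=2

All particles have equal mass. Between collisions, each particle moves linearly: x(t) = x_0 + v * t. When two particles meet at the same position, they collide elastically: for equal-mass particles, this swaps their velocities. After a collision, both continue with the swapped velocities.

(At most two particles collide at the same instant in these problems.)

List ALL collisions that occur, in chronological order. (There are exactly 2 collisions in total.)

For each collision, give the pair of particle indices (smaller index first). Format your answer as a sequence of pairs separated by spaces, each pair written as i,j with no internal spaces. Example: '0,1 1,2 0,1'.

Collision at t=8/3: particles 1 and 2 swap velocities; positions: p0=-1/3 p1=14 p2=14 p3=70/3; velocities now: v0=-2 v1=0 v2=3 v3=2
Collision at t=12: particles 2 and 3 swap velocities; positions: p0=-19 p1=14 p2=42 p3=42; velocities now: v0=-2 v1=0 v2=2 v3=3

Answer: 1,2 2,3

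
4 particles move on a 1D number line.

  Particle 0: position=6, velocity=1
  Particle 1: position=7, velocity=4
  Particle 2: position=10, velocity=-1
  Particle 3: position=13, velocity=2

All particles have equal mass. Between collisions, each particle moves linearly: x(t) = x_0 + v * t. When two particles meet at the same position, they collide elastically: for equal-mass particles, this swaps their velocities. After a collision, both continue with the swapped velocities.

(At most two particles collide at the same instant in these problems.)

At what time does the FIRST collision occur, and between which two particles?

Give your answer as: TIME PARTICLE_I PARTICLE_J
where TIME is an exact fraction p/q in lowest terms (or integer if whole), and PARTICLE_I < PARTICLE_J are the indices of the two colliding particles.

Answer: 3/5 1 2

Derivation:
Pair (0,1): pos 6,7 vel 1,4 -> not approaching (rel speed -3 <= 0)
Pair (1,2): pos 7,10 vel 4,-1 -> gap=3, closing at 5/unit, collide at t=3/5
Pair (2,3): pos 10,13 vel -1,2 -> not approaching (rel speed -3 <= 0)
Earliest collision: t=3/5 between 1 and 2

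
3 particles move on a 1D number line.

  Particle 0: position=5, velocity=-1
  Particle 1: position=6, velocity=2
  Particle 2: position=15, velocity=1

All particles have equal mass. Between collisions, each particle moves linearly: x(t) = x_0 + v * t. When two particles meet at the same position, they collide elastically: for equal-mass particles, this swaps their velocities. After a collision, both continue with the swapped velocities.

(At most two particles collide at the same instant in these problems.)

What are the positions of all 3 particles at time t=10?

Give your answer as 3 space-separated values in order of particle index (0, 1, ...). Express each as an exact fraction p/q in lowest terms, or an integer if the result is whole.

Collision at t=9: particles 1 and 2 swap velocities; positions: p0=-4 p1=24 p2=24; velocities now: v0=-1 v1=1 v2=2
Advance to t=10 (no further collisions before then); velocities: v0=-1 v1=1 v2=2; positions = -5 25 26

Answer: -5 25 26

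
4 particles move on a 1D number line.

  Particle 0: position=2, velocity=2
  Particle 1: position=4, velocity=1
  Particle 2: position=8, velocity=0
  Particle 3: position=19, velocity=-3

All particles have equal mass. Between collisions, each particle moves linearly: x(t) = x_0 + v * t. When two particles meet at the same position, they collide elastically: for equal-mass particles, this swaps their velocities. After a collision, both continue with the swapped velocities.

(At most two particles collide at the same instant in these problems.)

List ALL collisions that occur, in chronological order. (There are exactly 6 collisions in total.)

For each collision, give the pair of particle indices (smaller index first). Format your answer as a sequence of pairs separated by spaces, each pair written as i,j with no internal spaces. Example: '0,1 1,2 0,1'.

Answer: 0,1 1,2 2,3 1,2 0,1 1,2

Derivation:
Collision at t=2: particles 0 and 1 swap velocities; positions: p0=6 p1=6 p2=8 p3=13; velocities now: v0=1 v1=2 v2=0 v3=-3
Collision at t=3: particles 1 and 2 swap velocities; positions: p0=7 p1=8 p2=8 p3=10; velocities now: v0=1 v1=0 v2=2 v3=-3
Collision at t=17/5: particles 2 and 3 swap velocities; positions: p0=37/5 p1=8 p2=44/5 p3=44/5; velocities now: v0=1 v1=0 v2=-3 v3=2
Collision at t=11/3: particles 1 and 2 swap velocities; positions: p0=23/3 p1=8 p2=8 p3=28/3; velocities now: v0=1 v1=-3 v2=0 v3=2
Collision at t=15/4: particles 0 and 1 swap velocities; positions: p0=31/4 p1=31/4 p2=8 p3=19/2; velocities now: v0=-3 v1=1 v2=0 v3=2
Collision at t=4: particles 1 and 2 swap velocities; positions: p0=7 p1=8 p2=8 p3=10; velocities now: v0=-3 v1=0 v2=1 v3=2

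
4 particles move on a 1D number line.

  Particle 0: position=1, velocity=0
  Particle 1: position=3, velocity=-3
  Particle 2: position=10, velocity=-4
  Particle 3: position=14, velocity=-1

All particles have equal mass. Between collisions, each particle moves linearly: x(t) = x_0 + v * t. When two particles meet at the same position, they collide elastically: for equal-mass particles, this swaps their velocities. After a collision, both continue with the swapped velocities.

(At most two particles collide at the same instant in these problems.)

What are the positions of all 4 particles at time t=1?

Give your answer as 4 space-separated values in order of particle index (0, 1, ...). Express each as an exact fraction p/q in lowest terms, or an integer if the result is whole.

Answer: 0 1 6 13

Derivation:
Collision at t=2/3: particles 0 and 1 swap velocities; positions: p0=1 p1=1 p2=22/3 p3=40/3; velocities now: v0=-3 v1=0 v2=-4 v3=-1
Advance to t=1 (no further collisions before then); velocities: v0=-3 v1=0 v2=-4 v3=-1; positions = 0 1 6 13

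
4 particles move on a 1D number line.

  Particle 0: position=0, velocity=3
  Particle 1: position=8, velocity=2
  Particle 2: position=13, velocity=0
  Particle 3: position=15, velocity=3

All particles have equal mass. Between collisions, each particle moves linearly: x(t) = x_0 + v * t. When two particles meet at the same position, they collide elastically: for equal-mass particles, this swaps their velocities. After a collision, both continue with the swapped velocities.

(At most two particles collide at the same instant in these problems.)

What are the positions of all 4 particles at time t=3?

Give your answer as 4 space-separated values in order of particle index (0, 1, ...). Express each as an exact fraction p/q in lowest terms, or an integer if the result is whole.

Collision at t=5/2: particles 1 and 2 swap velocities; positions: p0=15/2 p1=13 p2=13 p3=45/2; velocities now: v0=3 v1=0 v2=2 v3=3
Advance to t=3 (no further collisions before then); velocities: v0=3 v1=0 v2=2 v3=3; positions = 9 13 14 24

Answer: 9 13 14 24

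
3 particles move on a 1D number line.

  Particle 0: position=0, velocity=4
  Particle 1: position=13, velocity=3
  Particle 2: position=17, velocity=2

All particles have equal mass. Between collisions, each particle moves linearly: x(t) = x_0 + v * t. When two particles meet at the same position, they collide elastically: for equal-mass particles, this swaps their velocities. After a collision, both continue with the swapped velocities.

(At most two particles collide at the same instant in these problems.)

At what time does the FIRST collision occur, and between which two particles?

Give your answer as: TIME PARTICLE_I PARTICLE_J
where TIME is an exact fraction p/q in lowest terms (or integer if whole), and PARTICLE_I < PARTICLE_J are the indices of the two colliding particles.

Answer: 4 1 2

Derivation:
Pair (0,1): pos 0,13 vel 4,3 -> gap=13, closing at 1/unit, collide at t=13
Pair (1,2): pos 13,17 vel 3,2 -> gap=4, closing at 1/unit, collide at t=4
Earliest collision: t=4 between 1 and 2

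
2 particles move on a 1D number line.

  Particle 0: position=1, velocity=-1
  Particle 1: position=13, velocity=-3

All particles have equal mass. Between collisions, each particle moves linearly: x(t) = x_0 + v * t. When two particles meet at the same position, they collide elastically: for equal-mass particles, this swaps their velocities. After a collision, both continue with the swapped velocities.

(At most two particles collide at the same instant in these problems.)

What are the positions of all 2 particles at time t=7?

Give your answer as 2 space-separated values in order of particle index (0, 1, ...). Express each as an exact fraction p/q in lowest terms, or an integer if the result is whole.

Answer: -8 -6

Derivation:
Collision at t=6: particles 0 and 1 swap velocities; positions: p0=-5 p1=-5; velocities now: v0=-3 v1=-1
Advance to t=7 (no further collisions before then); velocities: v0=-3 v1=-1; positions = -8 -6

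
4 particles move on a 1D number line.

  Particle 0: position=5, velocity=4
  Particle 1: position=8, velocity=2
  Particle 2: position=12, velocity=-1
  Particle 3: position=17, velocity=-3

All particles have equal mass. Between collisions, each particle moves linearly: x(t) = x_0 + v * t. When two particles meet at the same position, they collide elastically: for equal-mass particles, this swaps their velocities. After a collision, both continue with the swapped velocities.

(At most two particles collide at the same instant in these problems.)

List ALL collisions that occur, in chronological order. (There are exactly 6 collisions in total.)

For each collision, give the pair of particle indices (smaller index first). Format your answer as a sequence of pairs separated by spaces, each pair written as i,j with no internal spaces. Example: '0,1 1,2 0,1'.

Answer: 1,2 0,1 1,2 2,3 1,2 0,1

Derivation:
Collision at t=4/3: particles 1 and 2 swap velocities; positions: p0=31/3 p1=32/3 p2=32/3 p3=13; velocities now: v0=4 v1=-1 v2=2 v3=-3
Collision at t=7/5: particles 0 and 1 swap velocities; positions: p0=53/5 p1=53/5 p2=54/5 p3=64/5; velocities now: v0=-1 v1=4 v2=2 v3=-3
Collision at t=3/2: particles 1 and 2 swap velocities; positions: p0=21/2 p1=11 p2=11 p3=25/2; velocities now: v0=-1 v1=2 v2=4 v3=-3
Collision at t=12/7: particles 2 and 3 swap velocities; positions: p0=72/7 p1=80/7 p2=83/7 p3=83/7; velocities now: v0=-1 v1=2 v2=-3 v3=4
Collision at t=9/5: particles 1 and 2 swap velocities; positions: p0=51/5 p1=58/5 p2=58/5 p3=61/5; velocities now: v0=-1 v1=-3 v2=2 v3=4
Collision at t=5/2: particles 0 and 1 swap velocities; positions: p0=19/2 p1=19/2 p2=13 p3=15; velocities now: v0=-3 v1=-1 v2=2 v3=4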